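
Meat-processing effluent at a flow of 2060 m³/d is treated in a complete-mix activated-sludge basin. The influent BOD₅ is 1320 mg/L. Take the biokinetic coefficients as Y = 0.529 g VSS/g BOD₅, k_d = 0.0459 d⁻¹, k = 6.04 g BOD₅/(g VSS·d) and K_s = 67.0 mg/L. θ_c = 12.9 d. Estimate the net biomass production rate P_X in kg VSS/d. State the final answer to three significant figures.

From the Monod/SRT balance for a CMAS, S = K_s·(1+k_d θ_c)/[θ_c·(Y k − k_d) − 1] = 67.0 × (1 + 0.0459 × 12.9) / [12.9 × (0.529 × 6.04 − 0.0459) − 1] = 106.7 / 39.63 = 2.692 mg/L.
The observed yield is Y_obs = Y/(1 + k_d·θ_c) = 0.529 / (1 + 0.0459 × 12.9) = 0.529 / 1.592 = 0.3323 g VSS per g BOD₅ removed.
Q·(S₀ − S) = 2060 × (1320 − 2.69) × 10⁻³ = 2714 kg/d removed.
So the net sludge growth is P_X = 0.3323 × 2714 = 901.6 kg VSS/d.

P_X ≈ 902 kg VSS/d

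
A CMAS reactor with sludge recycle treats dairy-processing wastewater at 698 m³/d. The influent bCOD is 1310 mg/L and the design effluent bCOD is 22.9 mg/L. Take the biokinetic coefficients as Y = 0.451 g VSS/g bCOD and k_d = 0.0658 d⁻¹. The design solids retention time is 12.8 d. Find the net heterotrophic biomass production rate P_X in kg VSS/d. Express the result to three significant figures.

P_X ≈ 220 kg VSS/d

Y_obs = Y / (1 + k_d θ_c) = 0.451 / (1 + 0.0658 × 12.8) = 0.451 / 1.842 = 0.2448.
Q·(S₀ − S) = 698 × (1310 − 22.9) × 10⁻³ = 898.4 kg/d removed.
Biomass produced: P_X = Y_obs·Q·ΔS = 0.2448 × 898.4 ≈ 219.9 kg VSS/d.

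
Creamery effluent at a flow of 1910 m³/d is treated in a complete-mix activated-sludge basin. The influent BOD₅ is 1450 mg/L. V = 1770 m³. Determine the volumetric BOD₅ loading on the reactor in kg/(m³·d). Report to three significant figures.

L_v ≈ 1.56 kg BOD₅/(m³·d)

Applied BOD₅ load per unit volume = Q·S₀/V = (1910 × 1450/1000)/1770 = 1.565 kg BOD₅·m⁻³·d⁻¹.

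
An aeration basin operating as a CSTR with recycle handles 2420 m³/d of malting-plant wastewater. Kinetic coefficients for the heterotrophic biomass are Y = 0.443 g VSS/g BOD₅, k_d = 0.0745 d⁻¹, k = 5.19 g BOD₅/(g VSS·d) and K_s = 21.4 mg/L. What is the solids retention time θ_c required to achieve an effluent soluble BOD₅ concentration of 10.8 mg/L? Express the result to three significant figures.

Specific growth rate at S = 10.8 mg/L: μ = YkS/(K_s+S) = 0.443·5.19·10.8/(21.4+10.8) = 0.7712 d⁻¹.
θ_c = 1/(μ − k_d) = 1/(0.7712 − 0.0745) = 1/0.6967 = 1.435 d.

θ_c ≈ 1.44 d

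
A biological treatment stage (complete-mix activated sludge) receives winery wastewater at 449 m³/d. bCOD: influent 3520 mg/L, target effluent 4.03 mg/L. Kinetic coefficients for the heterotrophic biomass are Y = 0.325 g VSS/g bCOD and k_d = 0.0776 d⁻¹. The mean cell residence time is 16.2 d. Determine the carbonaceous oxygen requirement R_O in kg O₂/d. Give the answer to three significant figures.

Y_obs = Y / (1 + k_d θ_c) = 0.325 / (1 + 0.0776 × 16.2) = 0.325 / 2.257 = 0.1440.
Substrate removed = Q·(S₀ − S) = 449 m³/d × (3520 − 4.03) g/m³ = 1.58×10^6 g/d = 1579 kg/d.
Biomass synthesised: P_X = Y_obs × 1579 = 227.3 kg VSS/d.
R_O = Q·(S₀ − S) − 1.42·P_X = 1579 − 1.42 × 227.3 = 1256 kg O₂/d.

R_O ≈ 1260 kg O₂/d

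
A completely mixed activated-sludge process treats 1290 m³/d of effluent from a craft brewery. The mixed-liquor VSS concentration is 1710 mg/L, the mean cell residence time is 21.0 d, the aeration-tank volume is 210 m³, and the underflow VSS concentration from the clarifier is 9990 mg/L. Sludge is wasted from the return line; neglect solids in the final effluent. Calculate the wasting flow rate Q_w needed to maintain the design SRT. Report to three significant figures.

Q_w ≈ 1.71 m³/d

Q_w = (V·X)/(θ_c X_r) = 210.0 × 1710 / (21.0 × 9990) = 1.712 m³/d.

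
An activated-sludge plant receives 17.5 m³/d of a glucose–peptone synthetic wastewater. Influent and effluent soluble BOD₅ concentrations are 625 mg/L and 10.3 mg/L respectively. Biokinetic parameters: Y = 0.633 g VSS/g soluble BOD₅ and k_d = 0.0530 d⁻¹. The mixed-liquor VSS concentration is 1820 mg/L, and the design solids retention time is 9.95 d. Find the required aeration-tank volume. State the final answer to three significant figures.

V ≈ 24.4 m³

From the SRT design equation V = Y Q (S₀−S) θ_c / [X (1 + k_d θ_c)] = 0.633 × 17.5 × (625 − 10.3) × 9.95 / [1820 × (1 + 0.0530 × 9.95)] = 6.78×10^4 / 2780 = 24.37 m³.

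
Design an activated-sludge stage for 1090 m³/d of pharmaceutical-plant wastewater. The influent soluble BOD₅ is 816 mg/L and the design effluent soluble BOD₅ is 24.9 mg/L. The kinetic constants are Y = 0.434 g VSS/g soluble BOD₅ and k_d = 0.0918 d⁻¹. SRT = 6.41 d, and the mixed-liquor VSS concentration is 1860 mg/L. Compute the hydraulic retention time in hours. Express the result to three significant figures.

τ ≈ 17.9 h

Steady-state biomass mass balance: V·X·(1 + k_d·θ_c) = Y·Q·(S₀ − S)·θ_c, so V = 0.434 × 1090 × (816 − 24.9) × 6.41 / [1860 × (1 + 0.0918 × 6.41)] = 2.4×10^6 / 2954 = 811.9 m³.
τ = V/Q = 811.9/1090 = 0.7449 d, or 17.88 h.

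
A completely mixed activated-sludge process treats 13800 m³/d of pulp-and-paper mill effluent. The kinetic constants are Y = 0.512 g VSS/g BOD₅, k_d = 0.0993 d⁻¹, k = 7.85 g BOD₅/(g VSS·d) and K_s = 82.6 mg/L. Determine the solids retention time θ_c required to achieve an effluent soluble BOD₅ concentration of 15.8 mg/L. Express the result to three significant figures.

θ_c ≈ 1.83 d

Specific growth rate at S = 15.8 mg/L: μ = YkS/(K_s+S) = 0.512·7.85·15.8/(82.6+15.8) = 0.6454 d⁻¹.
θ_c = 1/(μ − k_d) = 1/(0.6454 − 0.0993) = 1/0.5461 = 1.831 d.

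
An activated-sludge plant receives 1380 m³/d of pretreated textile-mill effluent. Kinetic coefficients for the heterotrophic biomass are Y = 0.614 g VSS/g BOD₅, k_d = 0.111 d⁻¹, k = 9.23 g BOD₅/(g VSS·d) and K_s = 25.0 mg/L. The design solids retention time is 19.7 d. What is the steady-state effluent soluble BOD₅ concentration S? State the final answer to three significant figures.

Effluent substrate depends only on kinetics and SRT: S = K_s(1 + k_d θ_c) / [θ_c(Yk − k_d) − 1] = 25.0 × (1 + 0.111 × 19.7) / [19.7 × (0.614 × 9.23 − 0.111) − 1] = 79.67 / 108.5 = 0.7346 mg/L.

S ≈ 0.735 mg/L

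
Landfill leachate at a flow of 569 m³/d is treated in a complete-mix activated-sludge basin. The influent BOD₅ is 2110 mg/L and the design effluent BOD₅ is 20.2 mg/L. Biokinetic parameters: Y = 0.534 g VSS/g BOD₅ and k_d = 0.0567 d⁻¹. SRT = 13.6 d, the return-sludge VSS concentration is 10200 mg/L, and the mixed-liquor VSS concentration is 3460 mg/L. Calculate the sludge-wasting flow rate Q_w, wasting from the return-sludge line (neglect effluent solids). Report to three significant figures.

Q_w ≈ 35.1 m³/d

From the SRT design equation V = Y Q (S₀−S) θ_c / [X (1 + k_d θ_c)] = 0.534 × 569 × (2110 − 20.2) × 13.6 / [3460 × (1 + 0.0567 × 13.6)] = 8.64×10^6 / 6128 = 1409 m³.
Q_w = (V·X)/(θ_c X_r) = 1409 × 3460 / (13.6 × 10200) = 35.15 m³/d.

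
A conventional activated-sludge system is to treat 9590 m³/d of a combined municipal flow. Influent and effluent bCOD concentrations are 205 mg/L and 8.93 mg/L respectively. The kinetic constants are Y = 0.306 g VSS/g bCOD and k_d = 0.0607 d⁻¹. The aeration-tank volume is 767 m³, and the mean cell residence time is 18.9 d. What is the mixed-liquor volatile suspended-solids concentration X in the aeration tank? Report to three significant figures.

Solving the biomass balance for X: X = Y Q (S₀−S) θ_c / [V (1+k_d θ_c)] = 0.306 × 9590 × (205 − 8.93) × 18.9 / [767 × (1 + 0.0607 × 18.9)] = 6603 mg/L.

X ≈ 6600 mg/L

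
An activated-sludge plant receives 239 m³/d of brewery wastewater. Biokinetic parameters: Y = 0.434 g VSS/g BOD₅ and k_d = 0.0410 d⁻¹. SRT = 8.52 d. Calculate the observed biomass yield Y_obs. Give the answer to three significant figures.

The observed yield is Y_obs = Y/(1 + k_d·θ_c) = 0.434 / (1 + 0.0410 × 8.52) = 0.434 / 1.349 = 0.3216 g VSS per g BOD₅ removed.

Y_obs ≈ 0.322 g VSS/g BOD₅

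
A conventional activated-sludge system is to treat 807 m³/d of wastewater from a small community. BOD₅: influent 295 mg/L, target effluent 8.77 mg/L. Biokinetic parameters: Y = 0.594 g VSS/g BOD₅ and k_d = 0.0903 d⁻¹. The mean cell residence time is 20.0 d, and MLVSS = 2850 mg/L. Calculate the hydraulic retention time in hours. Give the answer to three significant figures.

Steady-state biomass mass balance: V·X·(1 + k_d·θ_c) = Y·Q·(S₀ − S)·θ_c, so V = 0.594 × 807 × (295 − 8.77) × 20.0 / [2850 × (1 + 0.0903 × 20.0)] = 2.74×10^6 / 7997 = 343.1 m³.
HRT = V/Q = 343.1 m³ / 807 m³·d⁻¹ = 0.4252 d × 24 = 10.20 h.

τ ≈ 10.2 h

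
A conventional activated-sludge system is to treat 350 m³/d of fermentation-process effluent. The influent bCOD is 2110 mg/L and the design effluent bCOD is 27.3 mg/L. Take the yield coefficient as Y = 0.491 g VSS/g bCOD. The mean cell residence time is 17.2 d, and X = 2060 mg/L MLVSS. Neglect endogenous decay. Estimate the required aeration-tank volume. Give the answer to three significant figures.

V·X = Y·Q·ΔS·θ_c gives V = 0.491 × 350 × (2110 − 27.3) × 17.2 / 2060 = 2988 m³.

V ≈ 2990 m³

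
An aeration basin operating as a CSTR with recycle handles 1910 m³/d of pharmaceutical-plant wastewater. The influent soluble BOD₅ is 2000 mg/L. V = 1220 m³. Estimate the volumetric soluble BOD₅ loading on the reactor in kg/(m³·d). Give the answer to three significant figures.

Applied soluble BOD₅ load per unit volume = Q·S₀/V = (1910 × 2000/1000)/1220 = 3.131 kg soluble BOD₅·m⁻³·d⁻¹.

L_v ≈ 3.13 kg soluble BOD₅/(m³·d)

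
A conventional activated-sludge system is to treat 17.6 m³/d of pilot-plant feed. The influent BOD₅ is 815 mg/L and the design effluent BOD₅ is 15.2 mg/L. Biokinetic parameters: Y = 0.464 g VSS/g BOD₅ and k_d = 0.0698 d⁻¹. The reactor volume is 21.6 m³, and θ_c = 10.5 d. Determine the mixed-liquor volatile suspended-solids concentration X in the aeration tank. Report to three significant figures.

X = Y·Q·ΔS·θ_c / [V·(1 + k_d θ_c)] = 0.464 × 17.6 × (815 − 15.2) × 10.5 / [21.6 × (1 + 0.0698 × 10.5)] = 1832 mg/L.

X ≈ 1830 mg/L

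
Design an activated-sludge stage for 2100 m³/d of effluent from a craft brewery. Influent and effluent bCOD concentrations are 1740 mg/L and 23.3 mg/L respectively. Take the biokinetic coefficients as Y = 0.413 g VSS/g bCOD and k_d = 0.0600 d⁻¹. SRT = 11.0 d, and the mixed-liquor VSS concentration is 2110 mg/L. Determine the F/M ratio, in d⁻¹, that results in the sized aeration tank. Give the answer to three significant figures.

Steady-state biomass mass balance: V·X·(1 + k_d·θ_c) = Y·Q·(S₀ − S)·θ_c, so V = 0.413 × 2100 × (1740 − 23.3) × 11.0 / [2110 × (1 + 0.0600 × 11.0)] = 1.64×10^7 / 3503 = 4676 m³.
F/M = Q·S₀ / (V·X) = 2100 × 1740 / (4676 × 2110) = 0.3704 g bCOD·(g VSS·d)⁻¹.

F/M ≈ 0.370 d⁻¹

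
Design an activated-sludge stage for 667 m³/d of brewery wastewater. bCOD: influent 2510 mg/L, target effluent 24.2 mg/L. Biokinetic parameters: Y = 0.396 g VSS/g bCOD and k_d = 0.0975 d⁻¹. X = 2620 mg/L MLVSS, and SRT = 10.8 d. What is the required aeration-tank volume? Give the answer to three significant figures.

From the SRT design equation V = Y Q (S₀−S) θ_c / [X (1 + k_d θ_c)] = 0.396 × 667 × (2510 − 24.2) × 10.8 / [2620 × (1 + 0.0975 × 10.8)] = 7.09×10^6 / 5379 = 1318 m³.

V ≈ 1320 m³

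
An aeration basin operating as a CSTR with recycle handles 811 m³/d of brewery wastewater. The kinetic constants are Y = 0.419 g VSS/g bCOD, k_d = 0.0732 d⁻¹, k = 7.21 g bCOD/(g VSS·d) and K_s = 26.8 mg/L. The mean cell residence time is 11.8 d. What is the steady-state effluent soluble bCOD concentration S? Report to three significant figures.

For a completely mixed reactor with recycle the Lawrence–McCarty relation gives S = K_s·(1 + k_d·θ_c) / [θ_c·(Y·k − k_d) − 1] = 26.8 × (1 + 0.0732 × 11.8) / [11.8 × (0.419 × 7.21 − 0.0732) − 1] = 49.95 / 33.78 = 1.478 mg/L.

S ≈ 1.48 mg/L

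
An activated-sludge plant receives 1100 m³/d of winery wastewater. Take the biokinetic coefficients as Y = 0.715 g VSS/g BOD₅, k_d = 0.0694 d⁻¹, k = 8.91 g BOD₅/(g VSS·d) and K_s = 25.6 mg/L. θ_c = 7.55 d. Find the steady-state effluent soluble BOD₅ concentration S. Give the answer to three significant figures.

S ≈ 0.838 mg/L

Effluent substrate depends only on kinetics and SRT: S = K_s(1 + k_d θ_c) / [θ_c(Yk − k_d) − 1] = 25.6 × (1 + 0.0694 × 7.55) / [7.55 × (0.715 × 8.91 − 0.0694) − 1] = 39.01 / 46.57 = 0.8377 mg/L.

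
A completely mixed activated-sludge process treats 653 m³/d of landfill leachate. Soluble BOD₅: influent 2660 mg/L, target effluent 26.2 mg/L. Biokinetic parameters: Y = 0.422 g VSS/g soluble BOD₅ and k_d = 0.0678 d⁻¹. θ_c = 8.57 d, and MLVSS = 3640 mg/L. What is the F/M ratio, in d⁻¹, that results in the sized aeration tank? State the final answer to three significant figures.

From the SRT design equation V = Y Q (S₀−S) θ_c / [X (1 + k_d θ_c)] = 0.422 × 653 × (2660 − 26.2) × 8.57 / [3640 × (1 + 0.0678 × 8.57)] = 6.22×10^6 / 5755 = 1081 m³.
F/M = Q·S₀ / (V·X) = 653 × 2660 / (1081 × 3640) = 0.4415 g soluble BOD₅·(g VSS·d)⁻¹.

F/M ≈ 0.442 d⁻¹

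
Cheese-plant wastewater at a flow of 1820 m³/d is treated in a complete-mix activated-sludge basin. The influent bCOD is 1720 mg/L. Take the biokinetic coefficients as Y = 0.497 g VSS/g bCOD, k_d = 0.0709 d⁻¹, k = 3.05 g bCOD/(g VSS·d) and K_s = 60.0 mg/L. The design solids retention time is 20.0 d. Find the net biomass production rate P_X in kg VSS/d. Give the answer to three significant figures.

For a completely mixed reactor with recycle the Lawrence–McCarty relation gives S = K_s·(1 + k_d·θ_c) / [θ_c·(Y·k − k_d) − 1] = 60.0 × (1 + 0.0709 × 20.0) / [20.0 × (0.497 × 3.05 − 0.0709) − 1] = 145.1 / 27.90 = 5.200 mg/L.
Correct the yield for decay: Y_obs = Y/(1 + k_d θ_c) = 0.497 / (1 + 0.0709 × 20.0) = 0.497 / 2.418 = 0.2055.
Q·(S₀ − S) = 1820 × (1720 − 5.20) × 10⁻³ = 3121 kg/d removed.
Biomass produced: P_X = Y_obs·Q·ΔS = 0.2055 × 3121 ≈ 641.5 kg VSS/d.

P_X ≈ 641 kg VSS/d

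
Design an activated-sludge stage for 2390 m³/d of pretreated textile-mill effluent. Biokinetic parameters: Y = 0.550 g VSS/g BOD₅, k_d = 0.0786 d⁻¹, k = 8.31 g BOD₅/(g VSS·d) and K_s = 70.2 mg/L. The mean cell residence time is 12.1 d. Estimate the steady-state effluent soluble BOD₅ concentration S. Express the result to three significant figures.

S ≈ 2.57 mg/L

From the Monod/SRT balance for a CMAS, S = K_s·(1+k_d θ_c)/[θ_c·(Y k − k_d) − 1] = 70.2 × (1 + 0.0786 × 12.1) / [12.1 × (0.550 × 8.31 − 0.0786) − 1] = 137.0 / 53.35 = 2.567 mg/L.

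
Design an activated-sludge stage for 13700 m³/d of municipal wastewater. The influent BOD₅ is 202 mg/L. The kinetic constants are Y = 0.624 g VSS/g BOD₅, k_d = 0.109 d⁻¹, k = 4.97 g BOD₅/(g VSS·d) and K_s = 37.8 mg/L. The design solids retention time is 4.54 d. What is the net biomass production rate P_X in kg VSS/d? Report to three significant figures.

From the Monod/SRT balance for a CMAS, S = K_s·(1+k_d θ_c)/[θ_c·(Y k − k_d) − 1] = 37.8 × (1 + 0.109 × 4.54) / [4.54 × (0.624 × 4.97 − 0.109) − 1] = 56.51 / 12.58 = 4.490 mg/L.
Y_obs = Y / (1 + k_d θ_c) = 0.624 / (1 + 0.109 × 4.54) = 0.624 / 1.495 = 0.4174.
Mass of BOD₅ removed per day: Q(S₀ − S) = 13700 × 197.5 g/m³ = 2706 kg/d.
Net biomass production P_X = Y_obs × Q·(S₀ − S) = 0.4174 × 2706 = 1130 kg VSS/d.

P_X ≈ 1130 kg VSS/d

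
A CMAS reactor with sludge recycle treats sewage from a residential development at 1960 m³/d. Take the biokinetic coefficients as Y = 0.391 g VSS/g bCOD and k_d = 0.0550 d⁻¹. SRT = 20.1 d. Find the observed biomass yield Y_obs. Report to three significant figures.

Y_obs ≈ 0.186 g VSS/g bCOD

The observed yield is Y_obs = Y/(1 + k_d·θ_c) = 0.391 / (1 + 0.0550 × 20.1) = 0.391 / 2.106 = 0.1857 g VSS per g bCOD removed.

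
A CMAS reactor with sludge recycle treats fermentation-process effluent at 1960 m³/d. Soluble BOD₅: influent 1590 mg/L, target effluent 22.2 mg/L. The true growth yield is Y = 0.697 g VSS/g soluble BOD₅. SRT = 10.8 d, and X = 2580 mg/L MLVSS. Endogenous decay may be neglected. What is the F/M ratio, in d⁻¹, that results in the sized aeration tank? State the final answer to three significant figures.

F/M ≈ 0.135 d⁻¹

Biomass mass balance (decay neglected): V·X = Y·Q·(S₀ − S)·θ_c, so V = 0.697 × 1960 × (1590 − 22.2) × 10.8 / 2580 = 8966 m³.
F/M = Q·S₀ / (V·X) = 1960 × 1590 / (8966 × 2580) = 0.1347 g soluble BOD₅·(g VSS·d)⁻¹.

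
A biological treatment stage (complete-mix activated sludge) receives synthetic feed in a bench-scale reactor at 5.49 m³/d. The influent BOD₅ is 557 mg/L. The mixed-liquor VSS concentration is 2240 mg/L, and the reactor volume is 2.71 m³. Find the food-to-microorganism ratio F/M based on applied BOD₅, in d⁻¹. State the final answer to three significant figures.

F/M = applied load / biomass = Q·S₀/(V·X) = 5.49 × 557 / (2.710 × 2240) = 0.5037 d⁻¹.

F/M ≈ 0.504 d⁻¹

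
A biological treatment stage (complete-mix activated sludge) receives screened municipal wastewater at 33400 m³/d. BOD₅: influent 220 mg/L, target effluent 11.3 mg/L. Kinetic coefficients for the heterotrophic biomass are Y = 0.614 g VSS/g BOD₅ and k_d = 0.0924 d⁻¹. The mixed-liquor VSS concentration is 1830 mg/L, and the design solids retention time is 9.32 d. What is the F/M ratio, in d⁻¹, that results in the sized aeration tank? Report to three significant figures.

F/M ≈ 0.343 d⁻¹

From the SRT design equation V = Y Q (S₀−S) θ_c / [X (1 + k_d θ_c)] = 0.614 × 33400 × (220 − 11.3) × 9.32 / [1830 × (1 + 0.0924 × 9.32)] = 3.99×10^7 / 3406 = 11712 m³.
F/M = Q·S₀ / (V·X) = 33400 × 220 / (11712 × 1830) = 0.3428 g BOD₅·(g VSS·d)⁻¹.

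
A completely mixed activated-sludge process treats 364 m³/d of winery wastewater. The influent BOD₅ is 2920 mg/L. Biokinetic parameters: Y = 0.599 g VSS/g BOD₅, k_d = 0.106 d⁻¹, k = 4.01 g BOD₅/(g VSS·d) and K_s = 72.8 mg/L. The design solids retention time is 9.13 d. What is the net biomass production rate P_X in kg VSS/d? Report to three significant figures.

From the Monod/SRT balance for a CMAS, S = K_s·(1+k_d θ_c)/[θ_c·(Y k − k_d) − 1] = 72.8 × (1 + 0.106 × 9.13) / [9.13 × (0.599 × 4.01 − 0.106) − 1] = 143.3 / 19.96 = 7.176 mg/L.
The observed yield is Y_obs = Y/(1 + k_d·θ_c) = 0.599 / (1 + 0.106 × 9.13) = 0.599 / 1.968 = 0.3044 g VSS per g BOD₅ removed.
ΔS = 2920 − 7.18 = 2913 mg/L, so the substrate removal rate is 364 × 2913/1000 = 1060 kg BOD₅/d.
Biomass produced: P_X = Y_obs·Q·ΔS = 0.3044 × 1060 ≈ 322.7 kg VSS/d.

P_X ≈ 323 kg VSS/d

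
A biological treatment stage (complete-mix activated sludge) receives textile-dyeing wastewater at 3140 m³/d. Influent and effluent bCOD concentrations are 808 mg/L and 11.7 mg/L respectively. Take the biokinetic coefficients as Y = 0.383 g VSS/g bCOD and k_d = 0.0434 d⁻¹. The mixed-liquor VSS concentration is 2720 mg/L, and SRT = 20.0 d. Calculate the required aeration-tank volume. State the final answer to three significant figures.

V ≈ 3770 m³

From the SRT design equation V = Y Q (S₀−S) θ_c / [X (1 + k_d θ_c)] = 0.383 × 3140 × (808 − 11.7) × 20.0 / [2720 × (1 + 0.0434 × 20.0)] = 1.92×10^7 / 5081 = 3770 m³.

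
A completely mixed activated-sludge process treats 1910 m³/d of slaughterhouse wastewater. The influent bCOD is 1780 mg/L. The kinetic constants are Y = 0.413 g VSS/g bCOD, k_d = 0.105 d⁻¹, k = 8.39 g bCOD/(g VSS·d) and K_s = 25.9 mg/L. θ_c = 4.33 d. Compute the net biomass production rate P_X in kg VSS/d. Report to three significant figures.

From the Monod/SRT balance for a CMAS, S = K_s·(1+k_d θ_c)/[θ_c·(Y k − k_d) − 1] = 25.9 × (1 + 0.105 × 4.33) / [4.33 × (0.413 × 8.39 − 0.105) − 1] = 37.68 / 13.55 = 2.781 mg/L.
The observed yield is Y_obs = Y/(1 + k_d·θ_c) = 0.413 / (1 + 0.105 × 4.33) = 0.413 / 1.455 = 0.2839 g VSS per g bCOD removed.
Substrate removed = Q·(S₀ − S) = 1910 m³/d × (1780 − 2.78) g/m³ = 3.39×10^6 g/d = 3394 kg/d.
Net biomass production P_X = Y_obs × Q·(S₀ − S) = 0.2839 × 3394 = 963.8 kg VSS/d.

P_X ≈ 964 kg VSS/d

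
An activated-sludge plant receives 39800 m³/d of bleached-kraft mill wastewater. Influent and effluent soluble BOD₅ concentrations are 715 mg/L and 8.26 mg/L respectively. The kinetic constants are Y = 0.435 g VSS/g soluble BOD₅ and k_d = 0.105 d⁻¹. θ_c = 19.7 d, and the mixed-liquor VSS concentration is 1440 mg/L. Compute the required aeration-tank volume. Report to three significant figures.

Steady-state biomass mass balance: V·X·(1 + k_d·θ_c) = Y·Q·(S₀ − S)·θ_c, so V = 0.435 × 39800 × (715 − 8.26) × 19.7 / [1440 × (1 + 0.105 × 19.7)] = 2.41×10^8 / 4419 = 54552 m³.

V ≈ 54600 m³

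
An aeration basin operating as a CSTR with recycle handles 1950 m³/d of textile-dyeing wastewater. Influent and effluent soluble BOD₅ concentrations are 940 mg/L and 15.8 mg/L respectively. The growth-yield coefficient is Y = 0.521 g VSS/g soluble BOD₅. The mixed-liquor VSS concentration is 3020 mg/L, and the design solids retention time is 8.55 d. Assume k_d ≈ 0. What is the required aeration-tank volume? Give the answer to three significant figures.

V ≈ 2660 m³

V·X = Y·Q·ΔS·θ_c gives V = 0.521 × 1950 × (940 − 15.8) × 8.55 / 3020 = 2658 m³.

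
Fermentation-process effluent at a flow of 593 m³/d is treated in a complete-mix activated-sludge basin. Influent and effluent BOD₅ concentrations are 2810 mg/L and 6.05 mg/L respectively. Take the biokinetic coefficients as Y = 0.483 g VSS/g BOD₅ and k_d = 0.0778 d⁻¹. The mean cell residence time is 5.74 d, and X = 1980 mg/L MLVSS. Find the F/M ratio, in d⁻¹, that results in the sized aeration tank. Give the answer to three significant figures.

F/M ≈ 0.523 d⁻¹

From the SRT design equation V = Y Q (S₀−S) θ_c / [X (1 + k_d θ_c)] = 0.483 × 593 × (2810 − 6.05) × 5.74 / [1980 × (1 + 0.0778 × 5.74)] = 4.61×10^6 / 2864 = 1609 m³.
F/M = applied load / biomass = Q·S₀/(V·X) = 593 × 2810 / (1609 × 1980) = 0.5229 d⁻¹.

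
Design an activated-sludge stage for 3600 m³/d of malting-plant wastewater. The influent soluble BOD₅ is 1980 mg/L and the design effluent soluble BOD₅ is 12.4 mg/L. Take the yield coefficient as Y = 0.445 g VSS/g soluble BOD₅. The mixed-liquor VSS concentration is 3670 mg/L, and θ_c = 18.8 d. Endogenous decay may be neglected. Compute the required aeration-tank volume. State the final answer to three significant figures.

V ≈ 16100 m³

With k_d = 0 the design equation reduces to V = Y Q (S₀−S) θ_c / X = 0.445 × 3600 × (1980 − 12.4) × 18.8 / 3670 = 16147 m³.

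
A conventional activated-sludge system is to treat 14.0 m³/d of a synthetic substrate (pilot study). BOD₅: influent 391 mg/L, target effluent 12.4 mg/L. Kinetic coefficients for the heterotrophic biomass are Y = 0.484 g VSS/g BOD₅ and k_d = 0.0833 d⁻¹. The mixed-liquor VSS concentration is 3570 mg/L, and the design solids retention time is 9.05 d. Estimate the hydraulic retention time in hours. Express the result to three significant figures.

Rearranging the biomass balance for a CMAS with decay, V = Y·Q·ΔS·θ_c / [X·(1+k_d θ_c)] = 0.484 × 14.0 × (391 − 12.4) × 9.05 / [3570 × (1 + 0.0833 × 9.05)] = 2.32×10^4 / 6261 = 3.708 m³.
Hydraulic retention time τ = V/Q = 3.708 / 14.0 = 0.2649 d = 6.357 h.

τ ≈ 6.36 h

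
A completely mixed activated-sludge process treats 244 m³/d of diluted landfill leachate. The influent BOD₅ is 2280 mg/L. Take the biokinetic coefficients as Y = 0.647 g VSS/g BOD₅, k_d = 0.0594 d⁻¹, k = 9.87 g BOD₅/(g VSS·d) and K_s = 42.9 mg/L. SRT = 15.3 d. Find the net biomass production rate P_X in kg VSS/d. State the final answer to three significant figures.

P_X ≈ 188 kg VSS/d

For a completely mixed reactor with recycle the Lawrence–McCarty relation gives S = K_s·(1 + k_d·θ_c) / [θ_c·(Y·k − k_d) − 1] = 42.9 × (1 + 0.0594 × 15.3) / [15.3 × (0.647 × 9.87 − 0.0594) − 1] = 81.89 / 95.80 = 0.8548 mg/L.
The observed yield is Y_obs = Y/(1 + k_d·θ_c) = 0.647 / (1 + 0.0594 × 15.3) = 0.647 / 1.909 = 0.3390 g VSS per g BOD₅ removed.
Q·(S₀ − S) = 244 × (2280 − 0.855) × 10⁻³ = 556.1 kg/d removed.
Net biomass production P_X = Y_obs × Q·(S₀ − S) = 0.3390 × 556.1 = 188.5 kg VSS/d.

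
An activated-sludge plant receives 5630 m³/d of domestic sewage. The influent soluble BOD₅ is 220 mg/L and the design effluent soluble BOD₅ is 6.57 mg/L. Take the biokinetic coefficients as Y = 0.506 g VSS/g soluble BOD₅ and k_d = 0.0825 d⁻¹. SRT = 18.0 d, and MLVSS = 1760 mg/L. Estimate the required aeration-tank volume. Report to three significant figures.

V ≈ 2500 m³

From the SRT design equation V = Y Q (S₀−S) θ_c / [X (1 + k_d θ_c)] = 0.506 × 5630 × (220 − 6.57) × 18.0 / [1760 × (1 + 0.0825 × 18.0)] = 1.09×10^7 / 4374 = 2502 m³.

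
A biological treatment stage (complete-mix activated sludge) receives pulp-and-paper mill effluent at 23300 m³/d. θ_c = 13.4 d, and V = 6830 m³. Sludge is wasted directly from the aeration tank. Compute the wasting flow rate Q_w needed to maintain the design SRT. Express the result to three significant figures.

Wasting from the aeration tank: Q_w = V / θ_c = 6830 / 13.4 = 509.7 m³/d.

Q_w ≈ 510 m³/d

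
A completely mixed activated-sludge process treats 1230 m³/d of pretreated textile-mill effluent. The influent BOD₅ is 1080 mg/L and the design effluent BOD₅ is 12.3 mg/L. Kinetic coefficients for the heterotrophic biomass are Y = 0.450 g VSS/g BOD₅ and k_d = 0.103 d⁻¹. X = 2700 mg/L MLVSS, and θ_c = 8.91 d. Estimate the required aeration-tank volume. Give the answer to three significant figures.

V ≈ 1020 m³

Steady-state biomass mass balance: V·X·(1 + k_d·θ_c) = Y·Q·(S₀ − S)·θ_c, so V = 0.450 × 1230 × (1080 − 12.3) × 8.91 / [2700 × (1 + 0.103 × 8.91)] = 5.27×10^6 / 5178 = 1017 m³.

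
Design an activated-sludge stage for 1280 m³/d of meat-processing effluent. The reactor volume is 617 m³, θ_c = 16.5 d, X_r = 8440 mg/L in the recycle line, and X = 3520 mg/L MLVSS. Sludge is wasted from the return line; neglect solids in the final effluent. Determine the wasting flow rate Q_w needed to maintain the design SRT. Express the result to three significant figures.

Q_w ≈ 15.6 m³/d

θ_c = V·X/(Q_w·X_r) when wasting from the recycle, so Q_w = V·X/(θ_c·X_r) = 617.0 × 3520 / (16.5 × 8440) = 15.60 m³/d.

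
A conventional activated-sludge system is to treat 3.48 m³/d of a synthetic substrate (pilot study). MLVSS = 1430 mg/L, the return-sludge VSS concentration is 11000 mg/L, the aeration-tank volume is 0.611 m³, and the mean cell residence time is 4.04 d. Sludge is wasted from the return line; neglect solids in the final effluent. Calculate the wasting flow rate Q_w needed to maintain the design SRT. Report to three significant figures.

Q_w ≈ 0.0197 m³/d

θ_c = V·X/(Q_w·X_r) when wasting from the recycle, so Q_w = V·X/(θ_c·X_r) = 0.6110 × 1430 / (4.04 × 11000) = 0.01966 m³/d.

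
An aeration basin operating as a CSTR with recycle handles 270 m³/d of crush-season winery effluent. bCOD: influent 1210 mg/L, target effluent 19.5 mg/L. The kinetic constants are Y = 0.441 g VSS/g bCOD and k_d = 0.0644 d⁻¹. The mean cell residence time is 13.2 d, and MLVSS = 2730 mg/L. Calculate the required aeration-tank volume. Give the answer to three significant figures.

V ≈ 370 m³

From the SRT design equation V = Y Q (S₀−S) θ_c / [X (1 + k_d θ_c)] = 0.441 × 270 × (1210 − 19.5) × 13.2 / [2730 × (1 + 0.0644 × 13.2)] = 1.87×10^6 / 5051 = 370.5 m³.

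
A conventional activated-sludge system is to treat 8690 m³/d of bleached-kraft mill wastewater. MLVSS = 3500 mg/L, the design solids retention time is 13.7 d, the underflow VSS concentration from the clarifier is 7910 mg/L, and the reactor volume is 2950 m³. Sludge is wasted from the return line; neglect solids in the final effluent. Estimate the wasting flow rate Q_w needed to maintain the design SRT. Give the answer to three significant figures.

Q_w ≈ 95.3 m³/d

Wasting from the return line (neglecting effluent solids): Q_w = V·X / (θ_c·X_r) = 2950 × 3500 / (13.7 × 7910) = 95.28 m³/d.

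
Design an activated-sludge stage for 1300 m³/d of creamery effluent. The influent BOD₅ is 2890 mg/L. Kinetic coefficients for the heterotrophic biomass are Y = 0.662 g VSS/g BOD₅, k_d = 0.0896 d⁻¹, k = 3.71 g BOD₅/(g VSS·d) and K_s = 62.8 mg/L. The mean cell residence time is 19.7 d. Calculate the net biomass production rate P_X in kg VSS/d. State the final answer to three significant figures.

P_X ≈ 898 kg VSS/d

From the Monod/SRT balance for a CMAS, S = K_s·(1+k_d θ_c)/[θ_c·(Y k − k_d) − 1] = 62.8 × (1 + 0.0896 × 19.7) / [19.7 × (0.662 × 3.71 − 0.0896) − 1] = 173.6 / 45.62 = 3.807 mg/L.
Observed yield with endogenous decay: Y_obs = Y / (1 + k_d·θ_c) = 0.662 / (1 + 0.0896 × 19.7) = 0.662 / 2.765 = 0.2394 g VSS/g BOD₅.
Substrate removed = Q·(S₀ − S) = 1300 m³/d × (2890 − 3.81) g/m³ = 3.75×10^6 g/d = 3752 kg/d.
P_X = Y_obs · Q(S₀ − S) = 0.2394 × 3752 = 898.3 kg VSS/d.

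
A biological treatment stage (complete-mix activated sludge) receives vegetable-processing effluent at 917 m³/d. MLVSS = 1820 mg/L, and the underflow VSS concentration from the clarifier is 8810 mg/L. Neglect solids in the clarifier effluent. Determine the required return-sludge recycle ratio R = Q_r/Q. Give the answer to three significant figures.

Solids balance on the clarifier gives (1+R)X = R·X_r, so R = X/(X_r − X) = 1820 / (8810 − 1820) = 0.2604.

R ≈ 0.260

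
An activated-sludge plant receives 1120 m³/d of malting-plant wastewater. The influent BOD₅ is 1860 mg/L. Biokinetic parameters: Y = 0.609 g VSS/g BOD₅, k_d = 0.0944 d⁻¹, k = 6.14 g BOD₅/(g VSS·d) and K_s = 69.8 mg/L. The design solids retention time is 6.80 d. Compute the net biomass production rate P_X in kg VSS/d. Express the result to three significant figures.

P_X ≈ 771 kg VSS/d

Effluent substrate depends only on kinetics and SRT: S = K_s(1 + k_d θ_c) / [θ_c(Yk − k_d) − 1] = 69.8 × (1 + 0.0944 × 6.80) / [6.80 × (0.609 × 6.14 − 0.0944) − 1] = 114.6 / 23.79 = 4.818 mg/L.
Observed yield with endogenous decay: Y_obs = Y / (1 + k_d·θ_c) = 0.609 / (1 + 0.0944 × 6.80) = 0.609 / 1.642 = 0.3709 g VSS/g BOD₅.
Q·(S₀ − S) = 1120 × (1860 − 4.82) × 10⁻³ = 2078 kg/d removed.
P_X = Y_obs · Q(S₀ − S) = 0.3709 × 2078 = 770.7 kg VSS/d.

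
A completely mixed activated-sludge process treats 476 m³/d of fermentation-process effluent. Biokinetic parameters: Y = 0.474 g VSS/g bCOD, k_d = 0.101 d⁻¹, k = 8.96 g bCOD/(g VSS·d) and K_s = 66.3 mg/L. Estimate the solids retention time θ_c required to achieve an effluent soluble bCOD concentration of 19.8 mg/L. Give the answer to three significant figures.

θ_c ≈ 1.14 d

From 1/θ_c = Y·k·S/(K_s + S) − k_d: Y·k·S/(K_s+S) = 0.474 × 8.96 × 19.8 / (66.3 + 19.8) = 0.9767 d⁻¹.
θ_c = 1/(μ − k_d) = 1/(0.9767 − 0.101) = 1/0.8757 = 1.142 d.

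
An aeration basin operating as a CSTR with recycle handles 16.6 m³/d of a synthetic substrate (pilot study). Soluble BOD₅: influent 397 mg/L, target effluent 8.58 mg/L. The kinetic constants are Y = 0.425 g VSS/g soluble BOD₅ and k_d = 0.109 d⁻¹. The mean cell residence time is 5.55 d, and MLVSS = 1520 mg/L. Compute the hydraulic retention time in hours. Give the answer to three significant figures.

τ ≈ 9.01 h

From the SRT design equation V = Y Q (S₀−S) θ_c / [X (1 + k_d θ_c)] = 0.425 × 16.6 × (397 − 8.58) × 5.55 / [1520 × (1 + 0.109 × 5.55)] = 1.52×10^4 / 2440 = 6.234 m³.
HRT = V/Q = 6.234 m³ / 16.6 m³·d⁻¹ = 0.3756 d × 24 = 9.013 h.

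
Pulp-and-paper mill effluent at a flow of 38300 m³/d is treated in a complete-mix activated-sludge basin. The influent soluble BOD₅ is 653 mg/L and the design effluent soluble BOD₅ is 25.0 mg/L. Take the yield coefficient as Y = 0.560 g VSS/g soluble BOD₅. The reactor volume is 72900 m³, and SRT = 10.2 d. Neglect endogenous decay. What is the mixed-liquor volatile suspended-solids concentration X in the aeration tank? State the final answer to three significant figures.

X ≈ 1880 mg/L

X = Y·Q·ΔS·θ_c / V = 0.560 × 38300 × (653 − 25.0) × 10.2 / 72900 = 1885 mg/L.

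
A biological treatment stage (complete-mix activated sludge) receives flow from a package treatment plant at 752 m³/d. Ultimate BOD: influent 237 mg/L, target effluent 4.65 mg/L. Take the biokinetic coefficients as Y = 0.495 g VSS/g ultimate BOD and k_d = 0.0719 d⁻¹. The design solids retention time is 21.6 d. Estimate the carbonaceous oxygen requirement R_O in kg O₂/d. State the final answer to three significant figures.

The observed yield is Y_obs = Y/(1 + k_d·θ_c) = 0.495 / (1 + 0.0719 × 21.6) = 0.495 / 2.553 = 0.1939 g VSS per g ultimate BOD removed.
Q·(S₀ − S) = 752 × (237 − 4.65) × 10⁻³ = 174.7 kg/d removed.
Net sludge production P_X = 0.1939 × 174.7 = 33.88 kg VSS/d.
Carbonaceous O₂ demand = substrate oxidised − cell-mass equivalent = 174.7 − 1.42 × 33.88 = 126.6 kg O₂/d.

R_O ≈ 127 kg O₂/d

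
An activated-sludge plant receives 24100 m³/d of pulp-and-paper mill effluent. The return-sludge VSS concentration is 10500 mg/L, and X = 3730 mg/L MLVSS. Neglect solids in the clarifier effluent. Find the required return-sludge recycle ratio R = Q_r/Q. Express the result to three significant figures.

Mass balance around the secondary clarifier (neglecting effluent solids): R = X / (X_r − X) = 3730 / (10500 − 3730) = 0.5510.

R ≈ 0.551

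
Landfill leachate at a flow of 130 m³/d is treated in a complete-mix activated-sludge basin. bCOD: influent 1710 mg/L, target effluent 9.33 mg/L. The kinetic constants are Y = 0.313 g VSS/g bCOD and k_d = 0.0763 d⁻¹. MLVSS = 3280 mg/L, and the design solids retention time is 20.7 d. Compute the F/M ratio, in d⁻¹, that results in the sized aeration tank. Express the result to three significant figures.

F/M ≈ 0.400 d⁻¹

Rearranging the biomass balance for a CMAS with decay, V = Y·Q·ΔS·θ_c / [X·(1+k_d θ_c)] = 0.313 × 130 × (1710 − 9.33) × 20.7 / [3280 × (1 + 0.0763 × 20.7)] = 1.43×10^6 / 8460 = 169.3 m³.
F/M = Q·S₀ / (V·X) = 130 × 1710 / (169.3 × 3280) = 0.4003 g bCOD·(g VSS·d)⁻¹.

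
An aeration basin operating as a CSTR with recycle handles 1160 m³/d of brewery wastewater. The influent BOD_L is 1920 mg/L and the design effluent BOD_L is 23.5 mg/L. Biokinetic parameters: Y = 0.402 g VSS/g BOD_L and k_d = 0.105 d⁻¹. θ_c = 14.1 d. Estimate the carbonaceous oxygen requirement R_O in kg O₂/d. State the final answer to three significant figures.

R_O ≈ 1690 kg O₂/d

Correct the yield for decay: Y_obs = Y/(1 + k_d θ_c) = 0.402 / (1 + 0.105 × 14.1) = 0.402 / 2.481 = 0.1621.
ΔS = 1920 − 23.5 = 1896 mg/L, so the substrate removal rate is 1160 × 1896/1000 = 2200 kg BOD_L/d.
Net sludge production P_X = 0.1621 × 2200 = 356.5 kg VSS/d.
Carbonaceous O₂ demand = substrate oxidised − cell-mass equivalent = 2200 − 1.42 × 356.5 = 1694 kg O₂/d.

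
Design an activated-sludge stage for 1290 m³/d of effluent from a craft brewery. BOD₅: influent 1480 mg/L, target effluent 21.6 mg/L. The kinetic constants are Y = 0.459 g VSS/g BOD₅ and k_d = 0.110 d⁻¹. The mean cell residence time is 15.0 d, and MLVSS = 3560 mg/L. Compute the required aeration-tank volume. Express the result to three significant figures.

V ≈ 1370 m³

Steady-state biomass mass balance: V·X·(1 + k_d·θ_c) = Y·Q·(S₀ − S)·θ_c, so V = 0.459 × 1290 × (1480 − 21.6) × 15.0 / [3560 × (1 + 0.110 × 15.0)] = 1.3×10^7 / 9434 = 1373 m³.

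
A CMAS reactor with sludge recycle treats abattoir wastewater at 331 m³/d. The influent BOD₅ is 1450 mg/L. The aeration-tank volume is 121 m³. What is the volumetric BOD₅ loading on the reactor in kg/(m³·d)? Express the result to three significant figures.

Applied BOD₅ load per unit volume = Q·S₀/V = (331 × 1450/1000)/121.0 = 3.967 kg BOD₅·m⁻³·d⁻¹.

L_v ≈ 3.97 kg BOD₅/(m³·d)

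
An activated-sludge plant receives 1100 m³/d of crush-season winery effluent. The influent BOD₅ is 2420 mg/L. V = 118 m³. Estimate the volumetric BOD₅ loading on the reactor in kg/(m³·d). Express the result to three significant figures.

Applied BOD₅ load per unit volume = Q·S₀/V = (1100 × 2420/1000)/118.0 = 22.56 kg BOD₅·m⁻³·d⁻¹.

L_v ≈ 22.6 kg BOD₅/(m³·d)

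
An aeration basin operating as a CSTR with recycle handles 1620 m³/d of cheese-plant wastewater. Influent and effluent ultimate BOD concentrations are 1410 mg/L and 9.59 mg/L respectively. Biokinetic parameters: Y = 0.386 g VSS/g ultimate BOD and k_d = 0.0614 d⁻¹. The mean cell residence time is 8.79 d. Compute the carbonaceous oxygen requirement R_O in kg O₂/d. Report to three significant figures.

R_O ≈ 1460 kg O₂/d

The observed yield is Y_obs = Y/(1 + k_d·θ_c) = 0.386 / (1 + 0.0614 × 8.79) = 0.386 / 1.540 = 0.2507 g VSS per g ultimate BOD removed.
Mass of ultimate BOD removed per day: Q(S₀ − S) = 1620 × 1400 g/m³ = 2269 kg/d.
Net sludge production P_X = 0.2507 × 2269 = 568.7 kg VSS/d.
Carbonaceous O₂ demand = substrate oxidised − cell-mass equivalent = 2269 − 1.42 × 568.7 = 1461 kg O₂/d.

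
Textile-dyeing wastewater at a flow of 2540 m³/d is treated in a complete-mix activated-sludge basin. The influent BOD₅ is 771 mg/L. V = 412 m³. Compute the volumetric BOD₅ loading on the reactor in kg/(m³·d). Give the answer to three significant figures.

L_v ≈ 4.75 kg BOD₅/(m³·d)

Volumetric loading L_v = Q·S₀ / V = 2540 × 771 g/m³ / 412.0 m³ = 4753 g/(m³·d) = 4.753 kg BOD₅/(m³·d).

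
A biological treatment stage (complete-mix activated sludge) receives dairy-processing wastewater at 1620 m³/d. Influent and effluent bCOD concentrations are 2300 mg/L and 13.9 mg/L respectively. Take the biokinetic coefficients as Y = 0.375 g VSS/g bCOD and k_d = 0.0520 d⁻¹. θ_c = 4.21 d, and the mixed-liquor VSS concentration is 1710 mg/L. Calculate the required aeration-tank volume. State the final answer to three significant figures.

From the SRT design equation V = Y Q (S₀−S) θ_c / [X (1 + k_d θ_c)] = 0.375 × 1620 × (2300 − 13.9) × 4.21 / [1710 × (1 + 0.0520 × 4.21)] = 5.85×10^6 / 2084 = 2805 m³.

V ≈ 2810 m³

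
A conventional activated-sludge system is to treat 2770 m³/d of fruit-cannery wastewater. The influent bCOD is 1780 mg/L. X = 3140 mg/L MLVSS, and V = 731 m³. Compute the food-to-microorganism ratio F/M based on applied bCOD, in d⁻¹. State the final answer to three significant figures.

F/M ≈ 2.15 d⁻¹

F/M = Q·S₀ / (V·X) = 2770 × 1780 / (731.0 × 3140) = 2.148 g bCOD·(g VSS·d)⁻¹.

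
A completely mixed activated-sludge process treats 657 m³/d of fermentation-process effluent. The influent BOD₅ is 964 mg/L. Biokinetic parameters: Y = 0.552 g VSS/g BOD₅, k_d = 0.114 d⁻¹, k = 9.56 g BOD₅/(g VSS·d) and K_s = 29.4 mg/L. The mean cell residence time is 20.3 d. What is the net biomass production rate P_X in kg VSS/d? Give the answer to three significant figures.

P_X ≈ 105 kg VSS/d

Effluent substrate depends only on kinetics and SRT: S = K_s(1 + k_d θ_c) / [θ_c(Yk − k_d) − 1] = 29.4 × (1 + 0.114 × 20.3) / [20.3 × (0.552 × 9.56 − 0.114) − 1] = 97.44 / 103.8 = 0.9386 mg/L.
Observed yield with endogenous decay: Y_obs = Y / (1 + k_d·θ_c) = 0.552 / (1 + 0.114 × 20.3) = 0.552 / 3.314 = 0.1666 g VSS/g BOD₅.
ΔS = 964 − 0.939 = 963.1 mg/L, so the substrate removal rate is 657 × 963.1/1000 = 632.7 kg BOD₅/d.
Biomass produced: P_X = Y_obs·Q·ΔS = 0.1666 × 632.7 ≈ 105.4 kg VSS/d.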